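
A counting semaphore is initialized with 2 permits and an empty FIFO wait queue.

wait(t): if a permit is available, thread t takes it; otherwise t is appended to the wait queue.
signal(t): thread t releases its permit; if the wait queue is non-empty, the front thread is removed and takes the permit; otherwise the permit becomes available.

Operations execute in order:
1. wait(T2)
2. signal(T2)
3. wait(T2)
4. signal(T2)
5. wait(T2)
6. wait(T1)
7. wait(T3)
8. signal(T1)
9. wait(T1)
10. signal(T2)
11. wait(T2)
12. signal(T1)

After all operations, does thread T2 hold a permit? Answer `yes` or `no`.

Answer: yes

Derivation:
Step 1: wait(T2) -> count=1 queue=[] holders={T2}
Step 2: signal(T2) -> count=2 queue=[] holders={none}
Step 3: wait(T2) -> count=1 queue=[] holders={T2}
Step 4: signal(T2) -> count=2 queue=[] holders={none}
Step 5: wait(T2) -> count=1 queue=[] holders={T2}
Step 6: wait(T1) -> count=0 queue=[] holders={T1,T2}
Step 7: wait(T3) -> count=0 queue=[T3] holders={T1,T2}
Step 8: signal(T1) -> count=0 queue=[] holders={T2,T3}
Step 9: wait(T1) -> count=0 queue=[T1] holders={T2,T3}
Step 10: signal(T2) -> count=0 queue=[] holders={T1,T3}
Step 11: wait(T2) -> count=0 queue=[T2] holders={T1,T3}
Step 12: signal(T1) -> count=0 queue=[] holders={T2,T3}
Final holders: {T2,T3} -> T2 in holders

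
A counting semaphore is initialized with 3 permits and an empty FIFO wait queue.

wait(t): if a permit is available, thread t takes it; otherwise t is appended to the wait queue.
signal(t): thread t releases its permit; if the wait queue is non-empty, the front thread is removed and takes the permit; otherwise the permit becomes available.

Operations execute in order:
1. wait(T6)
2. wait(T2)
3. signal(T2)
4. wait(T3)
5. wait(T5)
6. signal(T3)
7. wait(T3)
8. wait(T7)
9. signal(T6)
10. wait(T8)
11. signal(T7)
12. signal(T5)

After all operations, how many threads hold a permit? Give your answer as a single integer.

Step 1: wait(T6) -> count=2 queue=[] holders={T6}
Step 2: wait(T2) -> count=1 queue=[] holders={T2,T6}
Step 3: signal(T2) -> count=2 queue=[] holders={T6}
Step 4: wait(T3) -> count=1 queue=[] holders={T3,T6}
Step 5: wait(T5) -> count=0 queue=[] holders={T3,T5,T6}
Step 6: signal(T3) -> count=1 queue=[] holders={T5,T6}
Step 7: wait(T3) -> count=0 queue=[] holders={T3,T5,T6}
Step 8: wait(T7) -> count=0 queue=[T7] holders={T3,T5,T6}
Step 9: signal(T6) -> count=0 queue=[] holders={T3,T5,T7}
Step 10: wait(T8) -> count=0 queue=[T8] holders={T3,T5,T7}
Step 11: signal(T7) -> count=0 queue=[] holders={T3,T5,T8}
Step 12: signal(T5) -> count=1 queue=[] holders={T3,T8}
Final holders: {T3,T8} -> 2 thread(s)

Answer: 2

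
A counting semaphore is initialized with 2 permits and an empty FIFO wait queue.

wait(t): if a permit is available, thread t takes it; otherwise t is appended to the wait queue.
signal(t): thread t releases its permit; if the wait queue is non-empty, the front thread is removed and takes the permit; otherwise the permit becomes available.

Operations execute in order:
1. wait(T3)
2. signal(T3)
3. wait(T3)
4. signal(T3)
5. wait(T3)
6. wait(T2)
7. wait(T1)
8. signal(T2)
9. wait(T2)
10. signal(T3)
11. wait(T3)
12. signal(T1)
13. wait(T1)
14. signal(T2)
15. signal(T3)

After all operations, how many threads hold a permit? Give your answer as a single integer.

Answer: 1

Derivation:
Step 1: wait(T3) -> count=1 queue=[] holders={T3}
Step 2: signal(T3) -> count=2 queue=[] holders={none}
Step 3: wait(T3) -> count=1 queue=[] holders={T3}
Step 4: signal(T3) -> count=2 queue=[] holders={none}
Step 5: wait(T3) -> count=1 queue=[] holders={T3}
Step 6: wait(T2) -> count=0 queue=[] holders={T2,T3}
Step 7: wait(T1) -> count=0 queue=[T1] holders={T2,T3}
Step 8: signal(T2) -> count=0 queue=[] holders={T1,T3}
Step 9: wait(T2) -> count=0 queue=[T2] holders={T1,T3}
Step 10: signal(T3) -> count=0 queue=[] holders={T1,T2}
Step 11: wait(T3) -> count=0 queue=[T3] holders={T1,T2}
Step 12: signal(T1) -> count=0 queue=[] holders={T2,T3}
Step 13: wait(T1) -> count=0 queue=[T1] holders={T2,T3}
Step 14: signal(T2) -> count=0 queue=[] holders={T1,T3}
Step 15: signal(T3) -> count=1 queue=[] holders={T1}
Final holders: {T1} -> 1 thread(s)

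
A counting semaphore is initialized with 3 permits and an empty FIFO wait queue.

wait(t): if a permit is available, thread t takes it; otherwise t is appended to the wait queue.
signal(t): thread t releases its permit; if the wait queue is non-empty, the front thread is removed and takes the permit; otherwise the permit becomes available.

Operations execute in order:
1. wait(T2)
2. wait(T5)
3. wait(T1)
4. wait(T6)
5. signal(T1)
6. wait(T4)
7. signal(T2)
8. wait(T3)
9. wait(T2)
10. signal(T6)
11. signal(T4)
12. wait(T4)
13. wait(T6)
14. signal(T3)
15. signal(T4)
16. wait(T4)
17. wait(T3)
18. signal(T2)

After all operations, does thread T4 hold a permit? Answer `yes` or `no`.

Answer: yes

Derivation:
Step 1: wait(T2) -> count=2 queue=[] holders={T2}
Step 2: wait(T5) -> count=1 queue=[] holders={T2,T5}
Step 3: wait(T1) -> count=0 queue=[] holders={T1,T2,T5}
Step 4: wait(T6) -> count=0 queue=[T6] holders={T1,T2,T5}
Step 5: signal(T1) -> count=0 queue=[] holders={T2,T5,T6}
Step 6: wait(T4) -> count=0 queue=[T4] holders={T2,T5,T6}
Step 7: signal(T2) -> count=0 queue=[] holders={T4,T5,T6}
Step 8: wait(T3) -> count=0 queue=[T3] holders={T4,T5,T6}
Step 9: wait(T2) -> count=0 queue=[T3,T2] holders={T4,T5,T6}
Step 10: signal(T6) -> count=0 queue=[T2] holders={T3,T4,T5}
Step 11: signal(T4) -> count=0 queue=[] holders={T2,T3,T5}
Step 12: wait(T4) -> count=0 queue=[T4] holders={T2,T3,T5}
Step 13: wait(T6) -> count=0 queue=[T4,T6] holders={T2,T3,T5}
Step 14: signal(T3) -> count=0 queue=[T6] holders={T2,T4,T5}
Step 15: signal(T4) -> count=0 queue=[] holders={T2,T5,T6}
Step 16: wait(T4) -> count=0 queue=[T4] holders={T2,T5,T6}
Step 17: wait(T3) -> count=0 queue=[T4,T3] holders={T2,T5,T6}
Step 18: signal(T2) -> count=0 queue=[T3] holders={T4,T5,T6}
Final holders: {T4,T5,T6} -> T4 in holders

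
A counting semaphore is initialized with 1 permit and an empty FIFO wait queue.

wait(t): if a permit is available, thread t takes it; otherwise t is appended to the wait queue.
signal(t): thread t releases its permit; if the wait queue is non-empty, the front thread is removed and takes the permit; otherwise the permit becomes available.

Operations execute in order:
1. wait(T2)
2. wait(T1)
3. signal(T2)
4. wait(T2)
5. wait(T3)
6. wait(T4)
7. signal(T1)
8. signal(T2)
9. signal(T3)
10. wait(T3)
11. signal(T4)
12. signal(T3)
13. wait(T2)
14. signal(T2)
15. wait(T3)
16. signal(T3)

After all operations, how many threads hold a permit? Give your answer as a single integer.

Answer: 0

Derivation:
Step 1: wait(T2) -> count=0 queue=[] holders={T2}
Step 2: wait(T1) -> count=0 queue=[T1] holders={T2}
Step 3: signal(T2) -> count=0 queue=[] holders={T1}
Step 4: wait(T2) -> count=0 queue=[T2] holders={T1}
Step 5: wait(T3) -> count=0 queue=[T2,T3] holders={T1}
Step 6: wait(T4) -> count=0 queue=[T2,T3,T4] holders={T1}
Step 7: signal(T1) -> count=0 queue=[T3,T4] holders={T2}
Step 8: signal(T2) -> count=0 queue=[T4] holders={T3}
Step 9: signal(T3) -> count=0 queue=[] holders={T4}
Step 10: wait(T3) -> count=0 queue=[T3] holders={T4}
Step 11: signal(T4) -> count=0 queue=[] holders={T3}
Step 12: signal(T3) -> count=1 queue=[] holders={none}
Step 13: wait(T2) -> count=0 queue=[] holders={T2}
Step 14: signal(T2) -> count=1 queue=[] holders={none}
Step 15: wait(T3) -> count=0 queue=[] holders={T3}
Step 16: signal(T3) -> count=1 queue=[] holders={none}
Final holders: {none} -> 0 thread(s)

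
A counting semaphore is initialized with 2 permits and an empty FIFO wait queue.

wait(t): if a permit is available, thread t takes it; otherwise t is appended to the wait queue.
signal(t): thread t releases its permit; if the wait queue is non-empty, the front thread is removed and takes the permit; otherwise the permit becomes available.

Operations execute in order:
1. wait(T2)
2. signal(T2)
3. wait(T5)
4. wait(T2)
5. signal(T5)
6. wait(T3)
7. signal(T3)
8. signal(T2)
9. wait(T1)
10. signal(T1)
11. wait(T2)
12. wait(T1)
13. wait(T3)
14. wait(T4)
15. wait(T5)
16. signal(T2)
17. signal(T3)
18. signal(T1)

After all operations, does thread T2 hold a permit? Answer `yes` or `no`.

Step 1: wait(T2) -> count=1 queue=[] holders={T2}
Step 2: signal(T2) -> count=2 queue=[] holders={none}
Step 3: wait(T5) -> count=1 queue=[] holders={T5}
Step 4: wait(T2) -> count=0 queue=[] holders={T2,T5}
Step 5: signal(T5) -> count=1 queue=[] holders={T2}
Step 6: wait(T3) -> count=0 queue=[] holders={T2,T3}
Step 7: signal(T3) -> count=1 queue=[] holders={T2}
Step 8: signal(T2) -> count=2 queue=[] holders={none}
Step 9: wait(T1) -> count=1 queue=[] holders={T1}
Step 10: signal(T1) -> count=2 queue=[] holders={none}
Step 11: wait(T2) -> count=1 queue=[] holders={T2}
Step 12: wait(T1) -> count=0 queue=[] holders={T1,T2}
Step 13: wait(T3) -> count=0 queue=[T3] holders={T1,T2}
Step 14: wait(T4) -> count=0 queue=[T3,T4] holders={T1,T2}
Step 15: wait(T5) -> count=0 queue=[T3,T4,T5] holders={T1,T2}
Step 16: signal(T2) -> count=0 queue=[T4,T5] holders={T1,T3}
Step 17: signal(T3) -> count=0 queue=[T5] holders={T1,T4}
Step 18: signal(T1) -> count=0 queue=[] holders={T4,T5}
Final holders: {T4,T5} -> T2 not in holders

Answer: no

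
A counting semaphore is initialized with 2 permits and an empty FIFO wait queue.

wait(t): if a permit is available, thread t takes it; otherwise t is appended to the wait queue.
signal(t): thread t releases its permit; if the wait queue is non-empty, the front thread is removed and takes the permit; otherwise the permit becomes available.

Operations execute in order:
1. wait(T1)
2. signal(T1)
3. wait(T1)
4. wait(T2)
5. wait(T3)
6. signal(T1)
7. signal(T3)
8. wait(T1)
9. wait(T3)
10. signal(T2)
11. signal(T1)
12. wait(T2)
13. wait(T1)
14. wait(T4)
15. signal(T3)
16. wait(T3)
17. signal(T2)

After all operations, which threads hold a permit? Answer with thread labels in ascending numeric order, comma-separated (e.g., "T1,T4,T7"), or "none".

Answer: T1,T4

Derivation:
Step 1: wait(T1) -> count=1 queue=[] holders={T1}
Step 2: signal(T1) -> count=2 queue=[] holders={none}
Step 3: wait(T1) -> count=1 queue=[] holders={T1}
Step 4: wait(T2) -> count=0 queue=[] holders={T1,T2}
Step 5: wait(T3) -> count=0 queue=[T3] holders={T1,T2}
Step 6: signal(T1) -> count=0 queue=[] holders={T2,T3}
Step 7: signal(T3) -> count=1 queue=[] holders={T2}
Step 8: wait(T1) -> count=0 queue=[] holders={T1,T2}
Step 9: wait(T3) -> count=0 queue=[T3] holders={T1,T2}
Step 10: signal(T2) -> count=0 queue=[] holders={T1,T3}
Step 11: signal(T1) -> count=1 queue=[] holders={T3}
Step 12: wait(T2) -> count=0 queue=[] holders={T2,T3}
Step 13: wait(T1) -> count=0 queue=[T1] holders={T2,T3}
Step 14: wait(T4) -> count=0 queue=[T1,T4] holders={T2,T3}
Step 15: signal(T3) -> count=0 queue=[T4] holders={T1,T2}
Step 16: wait(T3) -> count=0 queue=[T4,T3] holders={T1,T2}
Step 17: signal(T2) -> count=0 queue=[T3] holders={T1,T4}
Final holders: T1,T4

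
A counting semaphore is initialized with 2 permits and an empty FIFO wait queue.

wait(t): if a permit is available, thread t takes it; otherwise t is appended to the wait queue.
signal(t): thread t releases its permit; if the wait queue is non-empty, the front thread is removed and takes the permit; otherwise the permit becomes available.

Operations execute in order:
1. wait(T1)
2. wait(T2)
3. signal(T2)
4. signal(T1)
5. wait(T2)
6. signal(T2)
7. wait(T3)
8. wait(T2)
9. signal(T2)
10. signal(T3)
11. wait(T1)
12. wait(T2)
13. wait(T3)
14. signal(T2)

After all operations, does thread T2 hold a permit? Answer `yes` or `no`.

Step 1: wait(T1) -> count=1 queue=[] holders={T1}
Step 2: wait(T2) -> count=0 queue=[] holders={T1,T2}
Step 3: signal(T2) -> count=1 queue=[] holders={T1}
Step 4: signal(T1) -> count=2 queue=[] holders={none}
Step 5: wait(T2) -> count=1 queue=[] holders={T2}
Step 6: signal(T2) -> count=2 queue=[] holders={none}
Step 7: wait(T3) -> count=1 queue=[] holders={T3}
Step 8: wait(T2) -> count=0 queue=[] holders={T2,T3}
Step 9: signal(T2) -> count=1 queue=[] holders={T3}
Step 10: signal(T3) -> count=2 queue=[] holders={none}
Step 11: wait(T1) -> count=1 queue=[] holders={T1}
Step 12: wait(T2) -> count=0 queue=[] holders={T1,T2}
Step 13: wait(T3) -> count=0 queue=[T3] holders={T1,T2}
Step 14: signal(T2) -> count=0 queue=[] holders={T1,T3}
Final holders: {T1,T3} -> T2 not in holders

Answer: no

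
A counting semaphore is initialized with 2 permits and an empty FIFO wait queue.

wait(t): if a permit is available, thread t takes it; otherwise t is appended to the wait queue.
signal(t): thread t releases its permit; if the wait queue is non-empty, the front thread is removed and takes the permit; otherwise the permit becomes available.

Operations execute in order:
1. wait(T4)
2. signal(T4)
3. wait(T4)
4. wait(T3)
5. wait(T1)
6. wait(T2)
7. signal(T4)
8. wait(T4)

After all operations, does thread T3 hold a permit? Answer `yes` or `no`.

Step 1: wait(T4) -> count=1 queue=[] holders={T4}
Step 2: signal(T4) -> count=2 queue=[] holders={none}
Step 3: wait(T4) -> count=1 queue=[] holders={T4}
Step 4: wait(T3) -> count=0 queue=[] holders={T3,T4}
Step 5: wait(T1) -> count=0 queue=[T1] holders={T3,T4}
Step 6: wait(T2) -> count=0 queue=[T1,T2] holders={T3,T4}
Step 7: signal(T4) -> count=0 queue=[T2] holders={T1,T3}
Step 8: wait(T4) -> count=0 queue=[T2,T4] holders={T1,T3}
Final holders: {T1,T3} -> T3 in holders

Answer: yes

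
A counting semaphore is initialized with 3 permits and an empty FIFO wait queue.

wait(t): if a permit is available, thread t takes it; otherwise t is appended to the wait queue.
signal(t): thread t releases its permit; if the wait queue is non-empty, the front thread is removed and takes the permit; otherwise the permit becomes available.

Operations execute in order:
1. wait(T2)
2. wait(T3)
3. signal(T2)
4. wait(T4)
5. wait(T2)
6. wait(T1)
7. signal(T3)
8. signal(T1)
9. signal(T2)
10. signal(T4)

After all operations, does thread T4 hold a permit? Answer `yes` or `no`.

Step 1: wait(T2) -> count=2 queue=[] holders={T2}
Step 2: wait(T3) -> count=1 queue=[] holders={T2,T3}
Step 3: signal(T2) -> count=2 queue=[] holders={T3}
Step 4: wait(T4) -> count=1 queue=[] holders={T3,T4}
Step 5: wait(T2) -> count=0 queue=[] holders={T2,T3,T4}
Step 6: wait(T1) -> count=0 queue=[T1] holders={T2,T3,T4}
Step 7: signal(T3) -> count=0 queue=[] holders={T1,T2,T4}
Step 8: signal(T1) -> count=1 queue=[] holders={T2,T4}
Step 9: signal(T2) -> count=2 queue=[] holders={T4}
Step 10: signal(T4) -> count=3 queue=[] holders={none}
Final holders: {none} -> T4 not in holders

Answer: no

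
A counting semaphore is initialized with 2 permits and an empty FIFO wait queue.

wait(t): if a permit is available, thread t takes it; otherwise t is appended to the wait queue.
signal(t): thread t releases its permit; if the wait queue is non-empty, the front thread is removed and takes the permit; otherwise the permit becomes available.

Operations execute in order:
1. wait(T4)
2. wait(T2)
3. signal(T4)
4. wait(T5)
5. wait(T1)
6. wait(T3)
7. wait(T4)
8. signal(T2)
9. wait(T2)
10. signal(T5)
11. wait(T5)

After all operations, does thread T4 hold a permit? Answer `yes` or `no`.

Answer: no

Derivation:
Step 1: wait(T4) -> count=1 queue=[] holders={T4}
Step 2: wait(T2) -> count=0 queue=[] holders={T2,T4}
Step 3: signal(T4) -> count=1 queue=[] holders={T2}
Step 4: wait(T5) -> count=0 queue=[] holders={T2,T5}
Step 5: wait(T1) -> count=0 queue=[T1] holders={T2,T5}
Step 6: wait(T3) -> count=0 queue=[T1,T3] holders={T2,T5}
Step 7: wait(T4) -> count=0 queue=[T1,T3,T4] holders={T2,T5}
Step 8: signal(T2) -> count=0 queue=[T3,T4] holders={T1,T5}
Step 9: wait(T2) -> count=0 queue=[T3,T4,T2] holders={T1,T5}
Step 10: signal(T5) -> count=0 queue=[T4,T2] holders={T1,T3}
Step 11: wait(T5) -> count=0 queue=[T4,T2,T5] holders={T1,T3}
Final holders: {T1,T3} -> T4 not in holders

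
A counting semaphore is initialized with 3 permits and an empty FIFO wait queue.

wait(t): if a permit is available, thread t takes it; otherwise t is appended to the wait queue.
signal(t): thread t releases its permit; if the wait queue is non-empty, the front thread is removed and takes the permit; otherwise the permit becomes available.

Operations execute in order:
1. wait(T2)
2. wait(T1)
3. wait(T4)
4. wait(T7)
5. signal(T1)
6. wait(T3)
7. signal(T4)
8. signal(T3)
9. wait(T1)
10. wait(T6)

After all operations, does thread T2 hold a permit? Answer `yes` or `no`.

Answer: yes

Derivation:
Step 1: wait(T2) -> count=2 queue=[] holders={T2}
Step 2: wait(T1) -> count=1 queue=[] holders={T1,T2}
Step 3: wait(T4) -> count=0 queue=[] holders={T1,T2,T4}
Step 4: wait(T7) -> count=0 queue=[T7] holders={T1,T2,T4}
Step 5: signal(T1) -> count=0 queue=[] holders={T2,T4,T7}
Step 6: wait(T3) -> count=0 queue=[T3] holders={T2,T4,T7}
Step 7: signal(T4) -> count=0 queue=[] holders={T2,T3,T7}
Step 8: signal(T3) -> count=1 queue=[] holders={T2,T7}
Step 9: wait(T1) -> count=0 queue=[] holders={T1,T2,T7}
Step 10: wait(T6) -> count=0 queue=[T6] holders={T1,T2,T7}
Final holders: {T1,T2,T7} -> T2 in holders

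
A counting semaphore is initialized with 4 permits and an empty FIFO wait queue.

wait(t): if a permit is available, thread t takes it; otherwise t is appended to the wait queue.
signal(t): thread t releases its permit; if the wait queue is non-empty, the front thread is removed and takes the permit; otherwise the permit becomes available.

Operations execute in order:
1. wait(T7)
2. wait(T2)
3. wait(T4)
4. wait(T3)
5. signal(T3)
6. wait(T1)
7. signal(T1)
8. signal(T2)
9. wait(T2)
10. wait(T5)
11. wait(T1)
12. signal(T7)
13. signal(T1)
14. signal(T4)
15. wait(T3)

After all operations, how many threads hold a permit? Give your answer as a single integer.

Answer: 3

Derivation:
Step 1: wait(T7) -> count=3 queue=[] holders={T7}
Step 2: wait(T2) -> count=2 queue=[] holders={T2,T7}
Step 3: wait(T4) -> count=1 queue=[] holders={T2,T4,T7}
Step 4: wait(T3) -> count=0 queue=[] holders={T2,T3,T4,T7}
Step 5: signal(T3) -> count=1 queue=[] holders={T2,T4,T7}
Step 6: wait(T1) -> count=0 queue=[] holders={T1,T2,T4,T7}
Step 7: signal(T1) -> count=1 queue=[] holders={T2,T4,T7}
Step 8: signal(T2) -> count=2 queue=[] holders={T4,T7}
Step 9: wait(T2) -> count=1 queue=[] holders={T2,T4,T7}
Step 10: wait(T5) -> count=0 queue=[] holders={T2,T4,T5,T7}
Step 11: wait(T1) -> count=0 queue=[T1] holders={T2,T4,T5,T7}
Step 12: signal(T7) -> count=0 queue=[] holders={T1,T2,T4,T5}
Step 13: signal(T1) -> count=1 queue=[] holders={T2,T4,T5}
Step 14: signal(T4) -> count=2 queue=[] holders={T2,T5}
Step 15: wait(T3) -> count=1 queue=[] holders={T2,T3,T5}
Final holders: {T2,T3,T5} -> 3 thread(s)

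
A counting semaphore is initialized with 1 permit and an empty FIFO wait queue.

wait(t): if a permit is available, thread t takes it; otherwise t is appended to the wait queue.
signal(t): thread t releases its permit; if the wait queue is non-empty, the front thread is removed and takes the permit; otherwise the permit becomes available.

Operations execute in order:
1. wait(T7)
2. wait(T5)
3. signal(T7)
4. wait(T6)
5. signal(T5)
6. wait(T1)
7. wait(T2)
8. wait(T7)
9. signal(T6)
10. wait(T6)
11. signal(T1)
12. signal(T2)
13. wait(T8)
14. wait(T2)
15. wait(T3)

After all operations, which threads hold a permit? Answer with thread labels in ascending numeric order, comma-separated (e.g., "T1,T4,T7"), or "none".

Step 1: wait(T7) -> count=0 queue=[] holders={T7}
Step 2: wait(T5) -> count=0 queue=[T5] holders={T7}
Step 3: signal(T7) -> count=0 queue=[] holders={T5}
Step 4: wait(T6) -> count=0 queue=[T6] holders={T5}
Step 5: signal(T5) -> count=0 queue=[] holders={T6}
Step 6: wait(T1) -> count=0 queue=[T1] holders={T6}
Step 7: wait(T2) -> count=0 queue=[T1,T2] holders={T6}
Step 8: wait(T7) -> count=0 queue=[T1,T2,T7] holders={T6}
Step 9: signal(T6) -> count=0 queue=[T2,T7] holders={T1}
Step 10: wait(T6) -> count=0 queue=[T2,T7,T6] holders={T1}
Step 11: signal(T1) -> count=0 queue=[T7,T6] holders={T2}
Step 12: signal(T2) -> count=0 queue=[T6] holders={T7}
Step 13: wait(T8) -> count=0 queue=[T6,T8] holders={T7}
Step 14: wait(T2) -> count=0 queue=[T6,T8,T2] holders={T7}
Step 15: wait(T3) -> count=0 queue=[T6,T8,T2,T3] holders={T7}
Final holders: T7

Answer: T7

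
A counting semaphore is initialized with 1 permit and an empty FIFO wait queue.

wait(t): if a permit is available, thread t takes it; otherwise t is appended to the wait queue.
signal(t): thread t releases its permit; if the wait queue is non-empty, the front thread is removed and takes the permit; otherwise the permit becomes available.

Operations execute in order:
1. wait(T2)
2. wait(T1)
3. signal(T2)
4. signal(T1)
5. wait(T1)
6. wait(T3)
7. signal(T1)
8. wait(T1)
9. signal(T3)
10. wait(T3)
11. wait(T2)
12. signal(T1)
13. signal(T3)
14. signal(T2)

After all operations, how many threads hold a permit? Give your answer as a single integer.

Step 1: wait(T2) -> count=0 queue=[] holders={T2}
Step 2: wait(T1) -> count=0 queue=[T1] holders={T2}
Step 3: signal(T2) -> count=0 queue=[] holders={T1}
Step 4: signal(T1) -> count=1 queue=[] holders={none}
Step 5: wait(T1) -> count=0 queue=[] holders={T1}
Step 6: wait(T3) -> count=0 queue=[T3] holders={T1}
Step 7: signal(T1) -> count=0 queue=[] holders={T3}
Step 8: wait(T1) -> count=0 queue=[T1] holders={T3}
Step 9: signal(T3) -> count=0 queue=[] holders={T1}
Step 10: wait(T3) -> count=0 queue=[T3] holders={T1}
Step 11: wait(T2) -> count=0 queue=[T3,T2] holders={T1}
Step 12: signal(T1) -> count=0 queue=[T2] holders={T3}
Step 13: signal(T3) -> count=0 queue=[] holders={T2}
Step 14: signal(T2) -> count=1 queue=[] holders={none}
Final holders: {none} -> 0 thread(s)

Answer: 0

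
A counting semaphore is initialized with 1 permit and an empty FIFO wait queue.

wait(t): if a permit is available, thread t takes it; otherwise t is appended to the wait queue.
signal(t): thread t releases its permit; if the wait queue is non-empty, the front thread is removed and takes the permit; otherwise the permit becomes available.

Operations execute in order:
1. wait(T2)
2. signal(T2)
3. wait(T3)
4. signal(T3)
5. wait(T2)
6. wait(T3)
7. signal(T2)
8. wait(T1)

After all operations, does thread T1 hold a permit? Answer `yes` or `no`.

Step 1: wait(T2) -> count=0 queue=[] holders={T2}
Step 2: signal(T2) -> count=1 queue=[] holders={none}
Step 3: wait(T3) -> count=0 queue=[] holders={T3}
Step 4: signal(T3) -> count=1 queue=[] holders={none}
Step 5: wait(T2) -> count=0 queue=[] holders={T2}
Step 6: wait(T3) -> count=0 queue=[T3] holders={T2}
Step 7: signal(T2) -> count=0 queue=[] holders={T3}
Step 8: wait(T1) -> count=0 queue=[T1] holders={T3}
Final holders: {T3} -> T1 not in holders

Answer: no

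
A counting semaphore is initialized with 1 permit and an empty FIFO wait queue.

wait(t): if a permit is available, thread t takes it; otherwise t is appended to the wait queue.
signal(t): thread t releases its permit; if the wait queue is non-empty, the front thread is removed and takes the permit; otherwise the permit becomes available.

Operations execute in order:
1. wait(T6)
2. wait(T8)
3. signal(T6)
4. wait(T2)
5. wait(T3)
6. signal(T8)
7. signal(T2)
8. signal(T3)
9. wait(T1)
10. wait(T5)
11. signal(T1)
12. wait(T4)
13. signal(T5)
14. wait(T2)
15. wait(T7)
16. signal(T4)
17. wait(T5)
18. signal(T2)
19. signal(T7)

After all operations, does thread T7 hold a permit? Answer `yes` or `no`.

Step 1: wait(T6) -> count=0 queue=[] holders={T6}
Step 2: wait(T8) -> count=0 queue=[T8] holders={T6}
Step 3: signal(T6) -> count=0 queue=[] holders={T8}
Step 4: wait(T2) -> count=0 queue=[T2] holders={T8}
Step 5: wait(T3) -> count=0 queue=[T2,T3] holders={T8}
Step 6: signal(T8) -> count=0 queue=[T3] holders={T2}
Step 7: signal(T2) -> count=0 queue=[] holders={T3}
Step 8: signal(T3) -> count=1 queue=[] holders={none}
Step 9: wait(T1) -> count=0 queue=[] holders={T1}
Step 10: wait(T5) -> count=0 queue=[T5] holders={T1}
Step 11: signal(T1) -> count=0 queue=[] holders={T5}
Step 12: wait(T4) -> count=0 queue=[T4] holders={T5}
Step 13: signal(T5) -> count=0 queue=[] holders={T4}
Step 14: wait(T2) -> count=0 queue=[T2] holders={T4}
Step 15: wait(T7) -> count=0 queue=[T2,T7] holders={T4}
Step 16: signal(T4) -> count=0 queue=[T7] holders={T2}
Step 17: wait(T5) -> count=0 queue=[T7,T5] holders={T2}
Step 18: signal(T2) -> count=0 queue=[T5] holders={T7}
Step 19: signal(T7) -> count=0 queue=[] holders={T5}
Final holders: {T5} -> T7 not in holders

Answer: no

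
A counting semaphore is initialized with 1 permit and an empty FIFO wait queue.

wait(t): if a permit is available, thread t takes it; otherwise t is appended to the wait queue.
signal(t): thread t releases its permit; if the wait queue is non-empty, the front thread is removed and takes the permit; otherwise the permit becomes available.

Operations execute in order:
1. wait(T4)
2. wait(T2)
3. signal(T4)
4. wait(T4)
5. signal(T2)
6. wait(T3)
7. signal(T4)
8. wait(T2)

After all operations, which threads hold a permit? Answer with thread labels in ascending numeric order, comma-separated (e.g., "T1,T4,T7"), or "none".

Answer: T3

Derivation:
Step 1: wait(T4) -> count=0 queue=[] holders={T4}
Step 2: wait(T2) -> count=0 queue=[T2] holders={T4}
Step 3: signal(T4) -> count=0 queue=[] holders={T2}
Step 4: wait(T4) -> count=0 queue=[T4] holders={T2}
Step 5: signal(T2) -> count=0 queue=[] holders={T4}
Step 6: wait(T3) -> count=0 queue=[T3] holders={T4}
Step 7: signal(T4) -> count=0 queue=[] holders={T3}
Step 8: wait(T2) -> count=0 queue=[T2] holders={T3}
Final holders: T3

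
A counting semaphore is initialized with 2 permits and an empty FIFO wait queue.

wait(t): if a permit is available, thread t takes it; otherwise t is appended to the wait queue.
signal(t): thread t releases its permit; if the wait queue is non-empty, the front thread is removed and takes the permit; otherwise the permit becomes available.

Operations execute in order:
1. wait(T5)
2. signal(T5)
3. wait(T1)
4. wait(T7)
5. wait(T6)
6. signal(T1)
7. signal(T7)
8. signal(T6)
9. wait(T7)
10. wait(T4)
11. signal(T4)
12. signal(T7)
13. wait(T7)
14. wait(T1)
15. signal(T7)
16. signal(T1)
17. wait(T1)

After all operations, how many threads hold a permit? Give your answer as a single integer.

Step 1: wait(T5) -> count=1 queue=[] holders={T5}
Step 2: signal(T5) -> count=2 queue=[] holders={none}
Step 3: wait(T1) -> count=1 queue=[] holders={T1}
Step 4: wait(T7) -> count=0 queue=[] holders={T1,T7}
Step 5: wait(T6) -> count=0 queue=[T6] holders={T1,T7}
Step 6: signal(T1) -> count=0 queue=[] holders={T6,T7}
Step 7: signal(T7) -> count=1 queue=[] holders={T6}
Step 8: signal(T6) -> count=2 queue=[] holders={none}
Step 9: wait(T7) -> count=1 queue=[] holders={T7}
Step 10: wait(T4) -> count=0 queue=[] holders={T4,T7}
Step 11: signal(T4) -> count=1 queue=[] holders={T7}
Step 12: signal(T7) -> count=2 queue=[] holders={none}
Step 13: wait(T7) -> count=1 queue=[] holders={T7}
Step 14: wait(T1) -> count=0 queue=[] holders={T1,T7}
Step 15: signal(T7) -> count=1 queue=[] holders={T1}
Step 16: signal(T1) -> count=2 queue=[] holders={none}
Step 17: wait(T1) -> count=1 queue=[] holders={T1}
Final holders: {T1} -> 1 thread(s)

Answer: 1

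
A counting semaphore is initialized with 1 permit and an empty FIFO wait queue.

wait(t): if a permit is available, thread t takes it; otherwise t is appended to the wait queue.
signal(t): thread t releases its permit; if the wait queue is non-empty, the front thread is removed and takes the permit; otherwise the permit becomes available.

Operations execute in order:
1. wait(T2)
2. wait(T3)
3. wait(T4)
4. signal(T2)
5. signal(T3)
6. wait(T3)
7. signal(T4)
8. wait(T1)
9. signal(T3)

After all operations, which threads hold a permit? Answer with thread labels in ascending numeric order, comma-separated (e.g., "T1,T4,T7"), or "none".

Answer: T1

Derivation:
Step 1: wait(T2) -> count=0 queue=[] holders={T2}
Step 2: wait(T3) -> count=0 queue=[T3] holders={T2}
Step 3: wait(T4) -> count=0 queue=[T3,T4] holders={T2}
Step 4: signal(T2) -> count=0 queue=[T4] holders={T3}
Step 5: signal(T3) -> count=0 queue=[] holders={T4}
Step 6: wait(T3) -> count=0 queue=[T3] holders={T4}
Step 7: signal(T4) -> count=0 queue=[] holders={T3}
Step 8: wait(T1) -> count=0 queue=[T1] holders={T3}
Step 9: signal(T3) -> count=0 queue=[] holders={T1}
Final holders: T1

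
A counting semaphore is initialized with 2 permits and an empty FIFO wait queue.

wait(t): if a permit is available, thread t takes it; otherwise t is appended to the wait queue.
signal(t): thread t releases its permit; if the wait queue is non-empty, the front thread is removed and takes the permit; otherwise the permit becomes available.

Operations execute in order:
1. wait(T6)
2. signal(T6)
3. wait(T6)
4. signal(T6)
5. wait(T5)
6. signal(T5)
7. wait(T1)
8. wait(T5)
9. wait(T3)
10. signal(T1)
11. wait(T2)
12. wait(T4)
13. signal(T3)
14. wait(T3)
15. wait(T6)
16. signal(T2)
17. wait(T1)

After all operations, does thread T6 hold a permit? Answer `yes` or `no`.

Step 1: wait(T6) -> count=1 queue=[] holders={T6}
Step 2: signal(T6) -> count=2 queue=[] holders={none}
Step 3: wait(T6) -> count=1 queue=[] holders={T6}
Step 4: signal(T6) -> count=2 queue=[] holders={none}
Step 5: wait(T5) -> count=1 queue=[] holders={T5}
Step 6: signal(T5) -> count=2 queue=[] holders={none}
Step 7: wait(T1) -> count=1 queue=[] holders={T1}
Step 8: wait(T5) -> count=0 queue=[] holders={T1,T5}
Step 9: wait(T3) -> count=0 queue=[T3] holders={T1,T5}
Step 10: signal(T1) -> count=0 queue=[] holders={T3,T5}
Step 11: wait(T2) -> count=0 queue=[T2] holders={T3,T5}
Step 12: wait(T4) -> count=0 queue=[T2,T4] holders={T3,T5}
Step 13: signal(T3) -> count=0 queue=[T4] holders={T2,T5}
Step 14: wait(T3) -> count=0 queue=[T4,T3] holders={T2,T5}
Step 15: wait(T6) -> count=0 queue=[T4,T3,T6] holders={T2,T5}
Step 16: signal(T2) -> count=0 queue=[T3,T6] holders={T4,T5}
Step 17: wait(T1) -> count=0 queue=[T3,T6,T1] holders={T4,T5}
Final holders: {T4,T5} -> T6 not in holders

Answer: no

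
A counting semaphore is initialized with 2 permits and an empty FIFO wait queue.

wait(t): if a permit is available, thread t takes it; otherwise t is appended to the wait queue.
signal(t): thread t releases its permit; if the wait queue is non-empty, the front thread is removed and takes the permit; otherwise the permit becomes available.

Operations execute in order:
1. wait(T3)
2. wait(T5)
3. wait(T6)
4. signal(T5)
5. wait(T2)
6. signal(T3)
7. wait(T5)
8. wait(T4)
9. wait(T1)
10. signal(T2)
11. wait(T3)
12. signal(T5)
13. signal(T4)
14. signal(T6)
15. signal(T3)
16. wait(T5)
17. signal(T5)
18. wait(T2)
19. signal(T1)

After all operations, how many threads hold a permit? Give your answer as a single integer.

Step 1: wait(T3) -> count=1 queue=[] holders={T3}
Step 2: wait(T5) -> count=0 queue=[] holders={T3,T5}
Step 3: wait(T6) -> count=0 queue=[T6] holders={T3,T5}
Step 4: signal(T5) -> count=0 queue=[] holders={T3,T6}
Step 5: wait(T2) -> count=0 queue=[T2] holders={T3,T6}
Step 6: signal(T3) -> count=0 queue=[] holders={T2,T6}
Step 7: wait(T5) -> count=0 queue=[T5] holders={T2,T6}
Step 8: wait(T4) -> count=0 queue=[T5,T4] holders={T2,T6}
Step 9: wait(T1) -> count=0 queue=[T5,T4,T1] holders={T2,T6}
Step 10: signal(T2) -> count=0 queue=[T4,T1] holders={T5,T6}
Step 11: wait(T3) -> count=0 queue=[T4,T1,T3] holders={T5,T6}
Step 12: signal(T5) -> count=0 queue=[T1,T3] holders={T4,T6}
Step 13: signal(T4) -> count=0 queue=[T3] holders={T1,T6}
Step 14: signal(T6) -> count=0 queue=[] holders={T1,T3}
Step 15: signal(T3) -> count=1 queue=[] holders={T1}
Step 16: wait(T5) -> count=0 queue=[] holders={T1,T5}
Step 17: signal(T5) -> count=1 queue=[] holders={T1}
Step 18: wait(T2) -> count=0 queue=[] holders={T1,T2}
Step 19: signal(T1) -> count=1 queue=[] holders={T2}
Final holders: {T2} -> 1 thread(s)

Answer: 1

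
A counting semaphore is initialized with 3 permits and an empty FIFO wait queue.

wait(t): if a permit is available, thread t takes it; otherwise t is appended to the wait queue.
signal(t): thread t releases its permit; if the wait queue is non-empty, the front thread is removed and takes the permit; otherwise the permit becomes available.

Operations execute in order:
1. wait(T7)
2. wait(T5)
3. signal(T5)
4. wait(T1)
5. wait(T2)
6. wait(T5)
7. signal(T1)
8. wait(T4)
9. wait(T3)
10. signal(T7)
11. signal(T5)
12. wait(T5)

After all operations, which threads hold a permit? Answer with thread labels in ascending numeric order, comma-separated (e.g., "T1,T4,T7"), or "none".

Answer: T2,T3,T4

Derivation:
Step 1: wait(T7) -> count=2 queue=[] holders={T7}
Step 2: wait(T5) -> count=1 queue=[] holders={T5,T7}
Step 3: signal(T5) -> count=2 queue=[] holders={T7}
Step 4: wait(T1) -> count=1 queue=[] holders={T1,T7}
Step 5: wait(T2) -> count=0 queue=[] holders={T1,T2,T7}
Step 6: wait(T5) -> count=0 queue=[T5] holders={T1,T2,T7}
Step 7: signal(T1) -> count=0 queue=[] holders={T2,T5,T7}
Step 8: wait(T4) -> count=0 queue=[T4] holders={T2,T5,T7}
Step 9: wait(T3) -> count=0 queue=[T4,T3] holders={T2,T5,T7}
Step 10: signal(T7) -> count=0 queue=[T3] holders={T2,T4,T5}
Step 11: signal(T5) -> count=0 queue=[] holders={T2,T3,T4}
Step 12: wait(T5) -> count=0 queue=[T5] holders={T2,T3,T4}
Final holders: T2,T3,T4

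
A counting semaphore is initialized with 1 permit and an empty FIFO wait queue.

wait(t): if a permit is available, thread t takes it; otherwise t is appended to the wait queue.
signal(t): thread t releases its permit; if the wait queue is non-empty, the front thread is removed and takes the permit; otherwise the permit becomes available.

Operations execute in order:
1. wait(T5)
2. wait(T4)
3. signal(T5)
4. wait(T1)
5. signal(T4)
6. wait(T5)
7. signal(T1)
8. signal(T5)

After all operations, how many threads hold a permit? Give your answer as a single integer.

Step 1: wait(T5) -> count=0 queue=[] holders={T5}
Step 2: wait(T4) -> count=0 queue=[T4] holders={T5}
Step 3: signal(T5) -> count=0 queue=[] holders={T4}
Step 4: wait(T1) -> count=0 queue=[T1] holders={T4}
Step 5: signal(T4) -> count=0 queue=[] holders={T1}
Step 6: wait(T5) -> count=0 queue=[T5] holders={T1}
Step 7: signal(T1) -> count=0 queue=[] holders={T5}
Step 8: signal(T5) -> count=1 queue=[] holders={none}
Final holders: {none} -> 0 thread(s)

Answer: 0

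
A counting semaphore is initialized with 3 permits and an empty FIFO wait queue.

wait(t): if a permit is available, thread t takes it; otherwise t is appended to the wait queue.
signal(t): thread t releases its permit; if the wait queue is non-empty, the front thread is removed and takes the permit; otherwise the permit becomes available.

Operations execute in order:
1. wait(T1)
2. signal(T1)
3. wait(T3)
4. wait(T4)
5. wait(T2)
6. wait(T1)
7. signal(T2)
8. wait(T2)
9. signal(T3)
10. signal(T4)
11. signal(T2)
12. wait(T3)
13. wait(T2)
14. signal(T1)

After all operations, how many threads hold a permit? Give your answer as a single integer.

Answer: 2

Derivation:
Step 1: wait(T1) -> count=2 queue=[] holders={T1}
Step 2: signal(T1) -> count=3 queue=[] holders={none}
Step 3: wait(T3) -> count=2 queue=[] holders={T3}
Step 4: wait(T4) -> count=1 queue=[] holders={T3,T4}
Step 5: wait(T2) -> count=0 queue=[] holders={T2,T3,T4}
Step 6: wait(T1) -> count=0 queue=[T1] holders={T2,T3,T4}
Step 7: signal(T2) -> count=0 queue=[] holders={T1,T3,T4}
Step 8: wait(T2) -> count=0 queue=[T2] holders={T1,T3,T4}
Step 9: signal(T3) -> count=0 queue=[] holders={T1,T2,T4}
Step 10: signal(T4) -> count=1 queue=[] holders={T1,T2}
Step 11: signal(T2) -> count=2 queue=[] holders={T1}
Step 12: wait(T3) -> count=1 queue=[] holders={T1,T3}
Step 13: wait(T2) -> count=0 queue=[] holders={T1,T2,T3}
Step 14: signal(T1) -> count=1 queue=[] holders={T2,T3}
Final holders: {T2,T3} -> 2 thread(s)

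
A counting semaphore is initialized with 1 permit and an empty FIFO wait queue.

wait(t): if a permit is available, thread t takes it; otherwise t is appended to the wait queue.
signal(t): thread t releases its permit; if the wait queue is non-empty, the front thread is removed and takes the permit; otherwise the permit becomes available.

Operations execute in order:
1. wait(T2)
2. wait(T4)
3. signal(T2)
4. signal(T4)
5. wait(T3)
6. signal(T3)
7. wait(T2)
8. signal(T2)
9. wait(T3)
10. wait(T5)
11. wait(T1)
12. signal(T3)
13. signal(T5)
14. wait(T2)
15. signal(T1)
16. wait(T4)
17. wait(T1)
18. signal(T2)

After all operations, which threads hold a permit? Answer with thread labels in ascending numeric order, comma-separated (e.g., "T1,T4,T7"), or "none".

Step 1: wait(T2) -> count=0 queue=[] holders={T2}
Step 2: wait(T4) -> count=0 queue=[T4] holders={T2}
Step 3: signal(T2) -> count=0 queue=[] holders={T4}
Step 4: signal(T4) -> count=1 queue=[] holders={none}
Step 5: wait(T3) -> count=0 queue=[] holders={T3}
Step 6: signal(T3) -> count=1 queue=[] holders={none}
Step 7: wait(T2) -> count=0 queue=[] holders={T2}
Step 8: signal(T2) -> count=1 queue=[] holders={none}
Step 9: wait(T3) -> count=0 queue=[] holders={T3}
Step 10: wait(T5) -> count=0 queue=[T5] holders={T3}
Step 11: wait(T1) -> count=0 queue=[T5,T1] holders={T3}
Step 12: signal(T3) -> count=0 queue=[T1] holders={T5}
Step 13: signal(T5) -> count=0 queue=[] holders={T1}
Step 14: wait(T2) -> count=0 queue=[T2] holders={T1}
Step 15: signal(T1) -> count=0 queue=[] holders={T2}
Step 16: wait(T4) -> count=0 queue=[T4] holders={T2}
Step 17: wait(T1) -> count=0 queue=[T4,T1] holders={T2}
Step 18: signal(T2) -> count=0 queue=[T1] holders={T4}
Final holders: T4

Answer: T4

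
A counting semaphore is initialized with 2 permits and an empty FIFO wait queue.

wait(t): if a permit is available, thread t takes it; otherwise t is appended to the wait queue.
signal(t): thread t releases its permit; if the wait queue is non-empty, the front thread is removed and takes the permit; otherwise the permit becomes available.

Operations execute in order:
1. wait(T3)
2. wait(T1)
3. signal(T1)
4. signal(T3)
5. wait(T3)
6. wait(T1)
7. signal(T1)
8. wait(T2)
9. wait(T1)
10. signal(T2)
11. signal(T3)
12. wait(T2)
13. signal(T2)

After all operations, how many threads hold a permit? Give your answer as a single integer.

Answer: 1

Derivation:
Step 1: wait(T3) -> count=1 queue=[] holders={T3}
Step 2: wait(T1) -> count=0 queue=[] holders={T1,T3}
Step 3: signal(T1) -> count=1 queue=[] holders={T3}
Step 4: signal(T3) -> count=2 queue=[] holders={none}
Step 5: wait(T3) -> count=1 queue=[] holders={T3}
Step 6: wait(T1) -> count=0 queue=[] holders={T1,T3}
Step 7: signal(T1) -> count=1 queue=[] holders={T3}
Step 8: wait(T2) -> count=0 queue=[] holders={T2,T3}
Step 9: wait(T1) -> count=0 queue=[T1] holders={T2,T3}
Step 10: signal(T2) -> count=0 queue=[] holders={T1,T3}
Step 11: signal(T3) -> count=1 queue=[] holders={T1}
Step 12: wait(T2) -> count=0 queue=[] holders={T1,T2}
Step 13: signal(T2) -> count=1 queue=[] holders={T1}
Final holders: {T1} -> 1 thread(s)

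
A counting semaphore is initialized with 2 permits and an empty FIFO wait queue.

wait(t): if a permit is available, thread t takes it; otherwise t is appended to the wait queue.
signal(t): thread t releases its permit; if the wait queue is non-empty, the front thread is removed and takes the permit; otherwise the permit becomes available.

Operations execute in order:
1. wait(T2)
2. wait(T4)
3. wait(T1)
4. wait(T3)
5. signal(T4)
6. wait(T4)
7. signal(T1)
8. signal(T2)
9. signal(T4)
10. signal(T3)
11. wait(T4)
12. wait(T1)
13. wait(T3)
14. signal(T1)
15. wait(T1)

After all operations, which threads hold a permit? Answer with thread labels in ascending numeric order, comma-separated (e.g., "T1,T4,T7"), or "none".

Step 1: wait(T2) -> count=1 queue=[] holders={T2}
Step 2: wait(T4) -> count=0 queue=[] holders={T2,T4}
Step 3: wait(T1) -> count=0 queue=[T1] holders={T2,T4}
Step 4: wait(T3) -> count=0 queue=[T1,T3] holders={T2,T4}
Step 5: signal(T4) -> count=0 queue=[T3] holders={T1,T2}
Step 6: wait(T4) -> count=0 queue=[T3,T4] holders={T1,T2}
Step 7: signal(T1) -> count=0 queue=[T4] holders={T2,T3}
Step 8: signal(T2) -> count=0 queue=[] holders={T3,T4}
Step 9: signal(T4) -> count=1 queue=[] holders={T3}
Step 10: signal(T3) -> count=2 queue=[] holders={none}
Step 11: wait(T4) -> count=1 queue=[] holders={T4}
Step 12: wait(T1) -> count=0 queue=[] holders={T1,T4}
Step 13: wait(T3) -> count=0 queue=[T3] holders={T1,T4}
Step 14: signal(T1) -> count=0 queue=[] holders={T3,T4}
Step 15: wait(T1) -> count=0 queue=[T1] holders={T3,T4}
Final holders: T3,T4

Answer: T3,T4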